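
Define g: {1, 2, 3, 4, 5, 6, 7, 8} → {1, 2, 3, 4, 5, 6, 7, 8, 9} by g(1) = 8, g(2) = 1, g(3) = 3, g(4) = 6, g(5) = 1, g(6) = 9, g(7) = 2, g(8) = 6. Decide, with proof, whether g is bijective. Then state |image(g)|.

g(2) = 1 = g(5) with 2 ≠ 5, so g is not injective, hence not bijective.
The image of g is {1, 2, 3, 6, 8, 9}, which has 6 elements.

6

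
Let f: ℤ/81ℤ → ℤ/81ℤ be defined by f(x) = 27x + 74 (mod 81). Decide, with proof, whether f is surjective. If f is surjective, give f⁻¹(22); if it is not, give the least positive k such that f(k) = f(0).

Since gcd(27, 81) = 27, we have 27x ≡ 0 (mod 27) for all x, so f(x) ≡ 20 (mod 27).
But 0 ≢ 20 (mod 27), so 0 ∈ ℤ/81ℤ has no preimage. Hence f is not surjective.
Since f is not surjective, we find the least positive k with f(k) = f(0): this means 27k ≡ 0 (mod 81), i.e. 81 ∣ 27k. Since gcd(27, 81) = 27, dividing through by 27 this holds exactly when 3 ∣ k.
The smallest positive such k is 3.

3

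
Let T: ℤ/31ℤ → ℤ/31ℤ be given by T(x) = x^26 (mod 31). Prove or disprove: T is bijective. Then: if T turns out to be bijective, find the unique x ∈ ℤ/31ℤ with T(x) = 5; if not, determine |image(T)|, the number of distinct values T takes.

16

T(15): Repeated squaring mod 31: 15^1 ≡ 15, 15^2 ≡ 15² = 225 ≡ 8, 15^4 ≡ 8² = 64 ≡ 2, 15^8 ≡ 2² = 4, 15^16 ≡ 4² = 16. Since 26 = 16 + 8 + 2, 15^26 ≡ 16·4·8: 16·4 = 64 ≡ 2, then 2·8 = 16. So 15^26 ≡ 16 (mod 31).
T(16): Repeated squaring mod 31: 16^1 ≡ 16, 16^2 ≡ 16² = 256 ≡ 8, 16^4 ≡ 8² = 64 ≡ 2, 16^8 ≡ 2² = 4, 16^16 ≡ 4² = 16. Since 26 = 16 + 8 + 2, 16^26 ≡ 16·4·8: 16·4 = 64 ≡ 2, then 2·8 = 16. So 16^26 ≡ 16 (mod 31).
So T(15) = T(16) = 16 while 15 ≠ 16, so T is not injective, hence not bijective.
Since T is not bijective, we determine |image(T)|. Computing x^26 mod 31 for each x (by repeated squaring, reducing mod 31 at every step), the values T(0), T(1), …, T(30) are: 0, 1, 2, 18, 4, 25, 5, 20, 8, 14, 19, 7, 10, 28, 9, 16, 16, 9, 28, 10, 7, 19, 14, 8, 20, 5, 25, 4, 18, 2, 1.
The distinct values are {0, 1, 2, 4, 5, 7, 8, 9, 10, 14, 16, 18, 19, 20, 25, 28}; there are 16 of them.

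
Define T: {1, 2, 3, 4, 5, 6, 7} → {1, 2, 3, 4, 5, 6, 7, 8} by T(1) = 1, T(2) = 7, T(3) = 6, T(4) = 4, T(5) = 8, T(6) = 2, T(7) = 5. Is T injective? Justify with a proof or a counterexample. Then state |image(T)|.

The values T(1), …, T(7) are 1, 7, 6, 4, 8, 2, 5 — all distinct.
So T(u) = T(v) only when u = v, and T is injective.
The image of T is {1, 2, 4, 5, 6, 7, 8}, which has 7 elements.

7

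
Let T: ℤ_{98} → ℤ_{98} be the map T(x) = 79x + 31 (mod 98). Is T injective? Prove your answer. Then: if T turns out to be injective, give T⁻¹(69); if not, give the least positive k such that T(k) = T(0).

96

Recall that injectivity means: for all a, b in the domain, T(a) = T(b) implies a = b.
Suppose T(a) = T(b) in ℤ_{98}. Then 79a + 31 ≡ 79b + 31 (mod 98), so 79(a − b) ≡ 0 (mod 98).
Since gcd(79, 98) = 1, 79 is invertible modulo 98, therefore a − b ≡ 0 (mod 98), i.e. a = b.
So T is injective.
We now compute 79⁻¹ mod 98 explicitly. Euclid's algorithm: 98 = 1·79 + 19, 79 = 4·19 + 3, 19 = 6·3 + 1; back-substituting gives 1 = 67·79 − 54·98, so 79⁻¹ ≡ 67 (mod 98).
Since T is injective, we find T⁻¹(69): we need 79x ≡ 69 − 31 ≡ 38 (mod 98). Using 79⁻¹ = 67: x ≡ 67·38 = 2546 = 25·98 + 96, so x = 96.
Check: T(96) = 79·96 + 31 = 7615 = 77·98 + 69 ≡ 69 (mod 98).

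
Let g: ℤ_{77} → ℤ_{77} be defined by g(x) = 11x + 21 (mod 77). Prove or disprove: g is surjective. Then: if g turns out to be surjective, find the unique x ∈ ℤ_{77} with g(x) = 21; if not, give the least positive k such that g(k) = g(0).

7

Since gcd(11, 77) = 11, we have 11x ≡ 0 (mod 11) for all x, so g(x) ≡ 10 (mod 11).
But 0 ≢ 10 (mod 11), so 0 ∈ ℤ_{77} has no preimage. Thus g is not surjective.
Since g is not surjective, we find the least positive k with g(k) = g(0): this means 11k ≡ 0 (mod 77), i.e. 77 ∣ 11k. Since gcd(11, 77) = 11, dividing through by 11 this holds exactly when 7 ∣ k.
The smallest positive such k is 7.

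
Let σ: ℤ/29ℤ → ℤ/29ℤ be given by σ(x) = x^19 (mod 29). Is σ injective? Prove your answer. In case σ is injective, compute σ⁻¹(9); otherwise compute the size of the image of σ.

4

Since 29 is prime, the nonzero elements of ℤ/29ℤ form a cyclic group of order 28.
As gcd(19, 28) = 1, raising to the 19th power is a bijection on this group: if a^19 ≡ b^19 then (ab^{−1})^19 = 1, and the only element of order dividing gcd(19, 28) = 1 is 1, so a = b.
With σ(0) = 0 this makes σ injective on all of ℤ/29ℤ, hence bijective (finite equal-size domain and codomain). In particular σ is injective.
Since σ is injective, we find the preimage of 9. The inverse of x ↦ x^19 on (ℤ/29ℤ)^× is x ↦ x^3, because 19·3 = 57 = 2·28 + 1 ≡ 1 (mod 28) and x^{28} = 1 for x ≠ 0 (Fermat). So σ⁻¹(9) = 9^3 mod 29.
Repeated squaring mod 29: 9^1 ≡ 9, 9^2 ≡ 9² = 81 ≡ 23. Since 3 = 2 + 1, 9^3 ≡ 23·9: 23·9 = 207 ≡ 4. So 9^3 ≡ 4 (mod 29).
Hence σ⁻¹(9) = 4.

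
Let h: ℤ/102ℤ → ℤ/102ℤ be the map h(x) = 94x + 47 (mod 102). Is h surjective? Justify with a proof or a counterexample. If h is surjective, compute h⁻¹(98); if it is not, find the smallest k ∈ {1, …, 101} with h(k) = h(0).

51

Since gcd(94, 102) = 2, we have 94x ≡ 0 (mod 2) for all x, so h(x) ≡ 1 (mod 2).
But 0 ≢ 1 (mod 2), so 0 ∈ ℤ/102ℤ has no preimage. Therefore h is not surjective.
Since h is not surjective, we find the least positive k with h(k) = h(0): this means 94k ≡ 0 (mod 102), i.e. 102 ∣ 94k. Since gcd(94, 102) = 2, dividing through by 2 this holds exactly when 51 ∣ 47k, and as gcd(47, 51) = 1, exactly when 51 ∣ k.
The smallest positive such k is 51.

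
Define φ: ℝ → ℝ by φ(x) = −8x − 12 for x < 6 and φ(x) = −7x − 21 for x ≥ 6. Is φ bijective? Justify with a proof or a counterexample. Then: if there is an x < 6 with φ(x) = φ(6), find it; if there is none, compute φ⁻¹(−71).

50/7

Both pieces are strictly decreasing (slopes −8 and −7), so each is injective on its own interval.
The left piece maps (−∞, 6) onto (−60, ∞); the right piece maps [6, ∞) onto (−∞, −63].
The images leave a gap (−60 has no preimage), so φ is not surjective, hence not bijective.
Because the two images are disjoint, no x < 6 has φ(x) = φ(6), so we compute φ⁻¹(−71): −71 lies in (−∞, −63], so solve −7x − 21 = −71: x = (−71 + 21)/(−7) = 50/7.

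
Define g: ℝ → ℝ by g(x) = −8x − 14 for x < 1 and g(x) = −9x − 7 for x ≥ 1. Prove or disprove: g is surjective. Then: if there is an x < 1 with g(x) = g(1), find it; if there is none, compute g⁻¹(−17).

Both pieces are strictly decreasing (slopes −8 and −9), so each is injective on its own interval.
The left piece maps (−∞, 1) onto (−22, ∞); the right piece maps [1, ∞) onto (−∞, −16].
The union (−22, ∞) ∪ (−∞, −16] covers ℝ, so g is surjective.
For the follow-up: the images overlap, so an x < 1 with g(x) = g(1) exists. g(1) = −16; solving −8x − 14 = −16 for x < 1 gives x = (−16 + 14)/(−8) = 1/4.

1/4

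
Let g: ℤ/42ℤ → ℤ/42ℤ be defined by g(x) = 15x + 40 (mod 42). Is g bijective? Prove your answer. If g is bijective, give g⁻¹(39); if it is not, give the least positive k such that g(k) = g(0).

14

We have gcd(15, 42) = 3 > 1. Taking x_1 = 0 and x_2 = 14: g(0) = 40 and g(14) = 15·14 + 40 = 250 ≡ 40 (mod 42).
So g(0) = g(14) while 0 ≠ 14, so g is not injective, hence not bijective.
Since g is not bijective, we find the least positive k with g(k) = g(0): this means 15k ≡ 0 (mod 42), i.e. 42 ∣ 15k. Since gcd(15, 42) = 3, dividing through by 3 this holds exactly when 14 ∣ 5k, and as gcd(5, 14) = 1, exactly when 14 ∣ k.
The smallest positive such k is 14.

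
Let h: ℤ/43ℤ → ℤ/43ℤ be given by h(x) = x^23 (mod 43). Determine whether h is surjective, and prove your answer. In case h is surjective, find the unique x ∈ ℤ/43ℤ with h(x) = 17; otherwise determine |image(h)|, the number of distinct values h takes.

24

Since 43 is prime, the nonzero elements of ℤ/43ℤ form a cyclic group of order 42.
As gcd(23, 42) = 1, raising to the 23rd power is a bijection on this group: if s^23 ≡ t^23 then (st^{−1})^23 = 1, and the only element of order dividing gcd(23, 42) = 1 is 1, so s = t.
With h(0) = 0 this makes h injective on all of ℤ/43ℤ, hence bijective (finite equal-size domain and codomain). In particular h is surjective.
Since h is surjective, we find the preimage of 17. The inverse of x ↦ x^23 on (ℤ/43ℤ)^× is x ↦ x^11, because 23·11 = 253 = 6·42 + 1 ≡ 1 (mod 42) and x^{42} = 1 for x ≠ 0 (Fermat). So h⁻¹(17) = 17^11 mod 43.
Repeated squaring mod 43: 17^1 ≡ 17, 17^2 ≡ 17² = 289 ≡ 31, 17^4 ≡ 31² = 961 ≡ 15, 17^8 ≡ 15² = 225 ≡ 10. Since 11 = 8 + 2 + 1, 17^11 ≡ 10·31·17: 10·31 = 310 ≡ 9, then 9·17 = 153 ≡ 24. So 17^11 ≡ 24 (mod 43).
Hence h⁻¹(17) = 24.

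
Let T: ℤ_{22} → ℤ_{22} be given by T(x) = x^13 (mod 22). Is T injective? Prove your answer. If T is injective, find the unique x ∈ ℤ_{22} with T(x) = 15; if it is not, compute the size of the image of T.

5

Computing x^13 mod 22 for each x (by repeated squaring, reducing mod 22 at every step), the values T(0), T(1), …, T(21) are: 0, 1, 8, 5, 20, 15, 18, 13, 6, 3, 10, 11, 12, 19, 16, 9, 4, 7, 2, 17, 14, 21.
Every element of ℤ_{22} appears exactly once in this list, so T is a bijection, and in particular injective.
Since T is injective, we read off the preimage of 15 from the same table: T(5) = 15, so T⁻¹(15) = 5.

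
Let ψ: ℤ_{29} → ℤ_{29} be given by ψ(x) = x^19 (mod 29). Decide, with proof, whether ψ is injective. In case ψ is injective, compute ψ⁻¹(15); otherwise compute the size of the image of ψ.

11

Since 29 is prime, the nonzero elements of ℤ_{29} form a cyclic group of order 28.
As gcd(19, 28) = 1, raising to the 19th power is a bijection on this group: if a^19 ≡ b^19 then (ab^{−1})^19 = 1, and the only element of order dividing gcd(19, 28) = 1 is 1, so a = b.
With ψ(0) = 0 this makes ψ injective on all of ℤ_{29}, hence bijective (finite equal-size domain and codomain). In particular ψ is injective.
Since ψ is injective, we find the preimage of 15. The inverse of x ↦ x^19 on (ℤ_{29})^× is x ↦ x^3, because 19·3 = 57 = 2·28 + 1 ≡ 1 (mod 28) and x^{28} = 1 for x ≠ 0 (Fermat). So ψ⁻¹(15) = 15^3 mod 29.
Repeated squaring mod 29: 15^1 ≡ 15, 15^2 ≡ 15² = 225 ≡ 22. Since 3 = 2 + 1, 15^3 ≡ 22·15: 22·15 = 330 ≡ 11. So 15^3 ≡ 11 (mod 29).
Hence ψ⁻¹(15) = 11.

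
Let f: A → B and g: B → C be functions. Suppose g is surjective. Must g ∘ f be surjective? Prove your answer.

not surjective

No. Take A = {1}, B = C = {1, 2, 3}, f(1) = 1, and g = identity (surjective).
Then (g ∘ f)(1) = 1, and 3 ∈ C has no preimage under g ∘ f, so g ∘ f is not surjective.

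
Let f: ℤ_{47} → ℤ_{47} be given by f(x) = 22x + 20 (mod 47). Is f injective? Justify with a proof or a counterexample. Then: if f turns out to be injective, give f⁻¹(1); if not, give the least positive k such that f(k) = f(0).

44

If f(x_1) = f(x_2), then 22x_1 ≡ 22x_2 (mod 47). Because gcd(22, 47) = 1, we may cancel 22 to get x_1 ≡ x_2 (mod 47).
Thus f is injective.
We now compute 22⁻¹ mod 47 explicitly. Euclid's algorithm: 47 = 2·22 + 3, 22 = 7·3 + 1; back-substituting gives 1 = 15·22 − 7·47, so 22⁻¹ ≡ 15 (mod 47).
Since f is injective, we find f⁻¹(1): we need 22x ≡ 1 − 20 ≡ 28 (mod 47). Using 22⁻¹ = 15: x ≡ 15·28 = 420 = 8·47 + 44, so x = 44.
Check: f(44) = 22·44 + 20 = 988 = 21·47 + 1 ≡ 1 (mod 47).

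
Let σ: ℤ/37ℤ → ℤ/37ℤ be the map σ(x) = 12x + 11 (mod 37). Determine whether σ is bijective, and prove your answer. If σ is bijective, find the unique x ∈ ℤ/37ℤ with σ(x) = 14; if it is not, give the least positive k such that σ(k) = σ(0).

28

Recall: σ is injective if σ(u) = σ(v) implies u = v.
Suppose σ(u) = σ(v) in ℤ/37ℤ. Then 12u + 11 ≡ 12v + 11 (mod 37), thus 12(u − v) ≡ 0 (mod 37).
Since gcd(12, 37) = 1, 12 is invertible modulo 37, hence u − v ≡ 0 (mod 37), i.e. u = v.
We now compute 12⁻¹ mod 37 explicitly. Euclid's algorithm: 37 = 3·12 + 1; back-substituting gives 1 = 34·12 − 11·37, so 12⁻¹ ≡ 34 (mod 37).
Then y ↦ 34(y − 11) is a two-sided inverse to σ, so every y ∈ ℤ/37ℤ has a preimage.
Therefore σ is bijective.
Since σ is bijective, we compute σ⁻¹(14): solve 12x + 11 ≡ 14 (mod 37), i.e. 12x ≡ 3 (mod 37).
Multiplying by 12⁻¹ = 34 gives x ≡ 34·3 = 102 = 2·37 + 28 ≡ 28 (mod 37).
Check: σ(28) = 12·28 + 11 = 347 = 9·37 + 14 ≡ 14 (mod 37).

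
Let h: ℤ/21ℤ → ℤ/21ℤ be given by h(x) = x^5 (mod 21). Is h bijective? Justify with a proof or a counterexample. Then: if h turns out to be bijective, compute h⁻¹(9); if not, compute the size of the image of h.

18

Computing x^5 mod 21 for each x (by repeated squaring, reducing mod 21 at every step), the values h(0), h(1), …, h(20) are: 0, 1, 11, 12, 16, 17, 6, 7, 8, 18, 19, 2, 3, 13, 14, 15, 4, 5, 9, 10, 20.
Every element of ℤ/21ℤ appears exactly once in this list, so h is a bijection, and in particular bijective.
Since h is bijective, we read off the preimage of 9 from the same table: h(18) = 9, so h⁻¹(9) = 18.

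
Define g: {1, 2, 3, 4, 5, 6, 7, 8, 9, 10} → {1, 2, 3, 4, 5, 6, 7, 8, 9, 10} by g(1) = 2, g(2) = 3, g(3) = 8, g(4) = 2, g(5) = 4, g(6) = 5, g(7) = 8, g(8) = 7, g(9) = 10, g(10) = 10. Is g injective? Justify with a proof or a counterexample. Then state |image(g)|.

g(1) = 2 = g(4) with 1 ≠ 4, so g is not injective.
The image of g is {2, 3, 4, 5, 7, 8, 10}, which has 7 elements.

7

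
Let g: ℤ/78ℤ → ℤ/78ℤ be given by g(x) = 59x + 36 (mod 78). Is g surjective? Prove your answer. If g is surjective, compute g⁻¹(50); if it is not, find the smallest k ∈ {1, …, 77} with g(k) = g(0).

Recall that surjectivity means every element of the codomain has a preimage under g.
Since gcd(59, 78) = 1, 59 is invertible modulo 78. Euclid's algorithm: 78 = 1·59 + 19, 59 = 3·19 + 2, 19 = 9·2 + 1; back-substituting gives 1 = 41·59 − 31·78, so 59⁻¹ ≡ 41 (mod 78).
For any y ∈ ℤ/78ℤ, x = 41(y − 36) mod 78 satisfies g(x) = 59·41(y − 36) + 36 ≡ y (since 59·41 ≡ 1 mod 78). So every y has a preimage.
Hence g is surjective.
Since g is surjective, we compute g⁻¹(50): solve 59x + 36 ≡ 50 (mod 78), i.e. 59x ≡ 14 (mod 78).
Multiplying by 59⁻¹ = 41 gives x ≡ 41·14 = 574 = 7·78 + 28 ≡ 28 (mod 78).
Check: g(28) = 59·28 + 36 = 1688 = 21·78 + 50 ≡ 50 (mod 78).

28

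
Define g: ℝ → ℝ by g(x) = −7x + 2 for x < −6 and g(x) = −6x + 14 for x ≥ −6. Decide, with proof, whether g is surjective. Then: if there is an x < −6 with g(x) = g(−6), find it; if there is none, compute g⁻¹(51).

Both pieces are strictly decreasing (slopes −7 and −6), so each is injective on its own interval.
The left piece maps (−∞, −6) onto (44, ∞); the right piece maps [−6, ∞) onto (−∞, 50].
The union (44, ∞) ∪ (−∞, 50] covers ℝ, so g is surjective.
For the follow-up: the images overlap, so an x < −6 with g(x) = g(−6) exists. g(−6) = 50; solving −7x + 2 = 50 for x < −6 gives x = (50 − 2)/(−7) = −48/7.

-48/7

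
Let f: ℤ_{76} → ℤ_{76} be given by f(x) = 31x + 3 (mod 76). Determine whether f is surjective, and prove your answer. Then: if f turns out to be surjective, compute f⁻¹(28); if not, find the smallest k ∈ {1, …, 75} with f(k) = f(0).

Recall: surjectivity means every element of the codomain has a preimage under f.
Since gcd(31, 76) = 1, 31 is invertible modulo 76. Euclid's algorithm: 76 = 2·31 + 14, 31 = 2·14 + 3, 14 = 4·3 + 2, 3 = 1·2 + 1; back-substituting gives 1 = 27·31 − 11·76, so 31⁻¹ ≡ 27 (mod 76).
Then y ↦ 27(y − 3) is a two-sided inverse to f, so every y ∈ ℤ_{76} has a preimage.
Therefore f is surjective.
Since f is surjective, we compute f⁻¹(28): solve 31x + 3 ≡ 28 (mod 76), i.e. 31x ≡ 25 (mod 76).
Multiplying by 31⁻¹ = 27 gives x ≡ 27·25 = 675 = 8·76 + 67 ≡ 67 (mod 76).
Check: f(67) = 31·67 + 3 = 2080 = 27·76 + 28 ≡ 28 (mod 76).

67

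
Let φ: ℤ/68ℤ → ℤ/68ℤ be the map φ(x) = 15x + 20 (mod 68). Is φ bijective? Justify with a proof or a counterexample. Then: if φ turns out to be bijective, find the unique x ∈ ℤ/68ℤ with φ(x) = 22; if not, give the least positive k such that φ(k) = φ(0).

Suppose φ(u) = φ(v) in ℤ/68ℤ. Then 15u + 20 ≡ 15v + 20 (mod 68), therefore 15(u − v) ≡ 0 (mod 68).
Since gcd(15, 68) = 1, 15 is invertible modulo 68, hence u − v ≡ 0 (mod 68), i.e. u = v.
We now compute 15⁻¹ mod 68 explicitly. Euclid's algorithm: 68 = 4·15 + 8, 15 = 1·8 + 7, 8 = 1·7 + 1; back-substituting gives 1 = 59·15 − 13·68, so 15⁻¹ ≡ 59 (mod 68).
Then y ↦ 59(y − 20) is a two-sided inverse to φ, so every y ∈ ℤ/68ℤ has a preimage.
Hence φ is bijective.
Since φ is bijective, we find φ⁻¹(22): we need 15x ≡ 22 − 20 ≡ 2 (mod 68). Using 15⁻¹ = 59: x ≡ 59·2 = 118 = 1·68 + 50, so x = 50.
Check: φ(50) = 15·50 + 20 = 770 = 11·68 + 22 ≡ 22 (mod 68).

50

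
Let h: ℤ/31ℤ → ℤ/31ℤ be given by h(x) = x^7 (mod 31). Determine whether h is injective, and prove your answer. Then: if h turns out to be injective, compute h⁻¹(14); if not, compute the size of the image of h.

28

Since 31 is prime, the nonzero elements of ℤ/31ℤ form a cyclic group of order 30.
As gcd(7, 30) = 1, raising to the 7th power is a bijection on this group: if s^7 ≡ t^7 then (st^{−1})^7 = 1, and the only element of order dividing gcd(7, 30) = 1 is 1, so s = t.
With h(0) = 0 this makes h injective on all of ℤ/31ℤ, hence bijective (finite equal-size domain and codomain). In particular h is injective.
Since h is injective, we find the preimage of 14. The inverse of x ↦ x^7 on (ℤ/31ℤ)^× is x ↦ x^13, because 7·13 = 91 = 3·30 + 1 ≡ 1 (mod 30) and x^{30} = 1 for x ≠ 0 (Fermat). So h⁻¹(14) = 14^13 mod 31.
Repeated squaring mod 31: 14^1 ≡ 14, 14^2 ≡ 14² = 196 ≡ 10, 14^4 ≡ 10² = 100 ≡ 7, 14^8 ≡ 7² = 49 ≡ 18. Since 13 = 8 + 4 + 1, 14^13 ≡ 18·7·14: 18·7 = 126 ≡ 2, then 2·14 = 28. So 14^13 ≡ 28 (mod 31).
Hence h⁻¹(14) = 28.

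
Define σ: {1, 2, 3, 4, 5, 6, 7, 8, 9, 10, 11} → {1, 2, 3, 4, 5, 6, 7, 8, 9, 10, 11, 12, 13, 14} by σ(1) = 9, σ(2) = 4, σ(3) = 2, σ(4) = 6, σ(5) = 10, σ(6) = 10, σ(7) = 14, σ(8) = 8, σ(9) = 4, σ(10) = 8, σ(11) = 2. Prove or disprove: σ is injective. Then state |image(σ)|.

7

σ(5) = 10 = σ(6) with 5 ≠ 6, so σ is not injective.
The image of σ is {2, 4, 6, 8, 9, 10, 14}, which has 7 elements.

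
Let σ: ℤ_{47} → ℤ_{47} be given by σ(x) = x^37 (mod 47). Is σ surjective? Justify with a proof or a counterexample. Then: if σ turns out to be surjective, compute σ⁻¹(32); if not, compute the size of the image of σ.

4

Since 47 is prime, the nonzero elements of ℤ_{47} form a cyclic group of order 46.
As gcd(37, 46) = 1, raising to the 37th power is a bijection on this group: if u^37 ≡ v^37 then (uv^{−1})^37 = 1, and the only element of order dividing gcd(37, 46) = 1 is 1, so u = v.
With σ(0) = 0 this makes σ injective on all of ℤ_{47}, hence bijective (finite equal-size domain and codomain). In particular σ is surjective.
Since σ is surjective, we find the preimage of 32. The inverse of x ↦ x^37 on (ℤ_{47})^× is x ↦ x^5, because 37·5 = 185 = 4·46 + 1 ≡ 1 (mod 46) and x^{46} = 1 for x ≠ 0 (Fermat). So σ⁻¹(32) = 32^5 mod 47.
Repeated squaring mod 47: 32^1 ≡ 32, 32^2 ≡ 32² = 1024 ≡ 37, 32^4 ≡ 37² = 1369 ≡ 6. Since 5 = 4 + 1, 32^5 ≡ 6·32: 6·32 = 192 ≡ 4. So 32^5 ≡ 4 (mod 47).
Hence σ⁻¹(32) = 4.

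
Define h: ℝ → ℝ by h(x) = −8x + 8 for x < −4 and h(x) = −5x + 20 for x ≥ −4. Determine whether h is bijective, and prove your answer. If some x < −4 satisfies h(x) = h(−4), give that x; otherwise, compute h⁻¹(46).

-19/4

Both pieces are strictly decreasing (slopes −8 and −5), so each is injective on its own interval.
The left piece maps (−∞, −4) onto (40, ∞); the right piece maps [−4, ∞) onto (−∞, 40].
Since 40 = 40, the images partition ℝ: h is injective and surjective, hence bijective.
Because the two images are disjoint, no x < −4 has h(x) = h(−4), so we compute h⁻¹(46): 46 lies in (40, ∞), so solve −8x + 8 = 46: x = (46 − 8)/(−8) = −19/4.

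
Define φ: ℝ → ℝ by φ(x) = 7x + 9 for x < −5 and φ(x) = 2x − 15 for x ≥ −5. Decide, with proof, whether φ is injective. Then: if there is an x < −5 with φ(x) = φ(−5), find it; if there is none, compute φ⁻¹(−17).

Both pieces are strictly increasing (slopes 7 and 2), so each is injective on its own interval.
The left piece maps (−∞, −5) onto (−∞, −26); the right piece maps [−5, ∞) onto [−25, ∞).
These images are disjoint, so no value is attained by both pieces. So φ is injective.
Because the two images are disjoint, no x < −5 has φ(x) = φ(−5), so we compute φ⁻¹(−17): −17 lies in [−25, ∞), so solve 2x − 15 = −17: x = (−17 + 15)/2 = −1.

-1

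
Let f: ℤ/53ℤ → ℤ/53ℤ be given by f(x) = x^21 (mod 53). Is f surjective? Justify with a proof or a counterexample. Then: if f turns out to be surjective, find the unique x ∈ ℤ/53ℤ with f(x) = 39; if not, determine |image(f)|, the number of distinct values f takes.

20

Since 53 is prime, the nonzero elements of ℤ/53ℤ form a cyclic group of order 52.
As gcd(21, 52) = 1, raising to the 21st power is a bijection on this group: if s^21 ≡ t^21 then (st^{−1})^21 = 1, and the only element of order dividing gcd(21, 52) = 1 is 1, so s = t.
With f(0) = 0 this makes f injective on all of ℤ/53ℤ, hence bijective (finite equal-size domain and codomain). In particular f is surjective.
Since f is surjective, we find the preimage of 39. The inverse of x ↦ x^21 on (ℤ/53ℤ)^× is x ↦ x^5, because 21·5 = 105 = 2·52 + 1 ≡ 1 (mod 52) and x^{52} = 1 for x ≠ 0 (Fermat). So f⁻¹(39) = 39^5 mod 53.
Repeated squaring mod 53: 39^1 ≡ 39, 39^2 ≡ 39² = 1521 ≡ 37, 39^4 ≡ 37² = 1369 ≡ 44. Since 5 = 4 + 1, 39^5 ≡ 44·39: 44·39 = 1716 ≡ 20. So 39^5 ≡ 20 (mod 53).
Hence f⁻¹(39) = 20.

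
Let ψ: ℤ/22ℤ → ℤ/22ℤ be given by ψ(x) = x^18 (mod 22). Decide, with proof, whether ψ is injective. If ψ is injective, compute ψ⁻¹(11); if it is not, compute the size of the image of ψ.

ψ(10): Repeated squaring mod 22: 10^1 ≡ 10, 10^2 ≡ 10² = 100 ≡ 12, 10^4 ≡ 12² = 144 ≡ 12, 10^8 ≡ 12² = 144 ≡ 12, 10^16 ≡ 12² = 144 ≡ 12. Since 18 = 16 + 2, 10^18 ≡ 12·12: 12·12 = 144 ≡ 12. So 10^18 ≡ 12 (mod 22).
ψ(12): Repeated squaring mod 22: 12^1 ≡ 12, 12^2 ≡ 12² = 144 ≡ 12, 12^4 ≡ 12² = 144 ≡ 12, 12^8 ≡ 12² = 144 ≡ 12, 12^16 ≡ 12² = 144 ≡ 12. Since 18 = 16 + 2, 12^18 ≡ 12·12: 12·12 = 144 ≡ 12. So 12^18 ≡ 12 (mod 22).
So ψ(10) = ψ(12) = 12 while 10 ≠ 12, therefore ψ is not injective.
Since ψ is not injective, we determine |image(ψ)|. Computing x^18 mod 22 for each x (by repeated squaring, reducing mod 22 at every step), the values ψ(0), ψ(1), …, ψ(21) are: 0, 1, 14, 5, 20, 15, 4, 9, 16, 3, 12, 11, 12, 3, 16, 9, 4, 15, 20, 5, 14, 1.
The distinct values are {0, 1, 3, 4, 5, 9, 11, 12, 14, 15, 16, 20}; there are 12 of them.

12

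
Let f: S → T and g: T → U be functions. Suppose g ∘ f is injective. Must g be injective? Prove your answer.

No. Take S = {0, 1}, T = {0, 1, 2, 3, 4}, U = {0, 1, 2, 3, 4}, f(a) = a for each a ∈ S, and g(b) = 3 if b ∈ {3, 4} else g(b) = b.
Then g ∘ f = f is injective (S ⊂ T and f is the inclusion), but g(3) = g(4) = 3 with 3 ≠ 4, so g is not injective.

not injective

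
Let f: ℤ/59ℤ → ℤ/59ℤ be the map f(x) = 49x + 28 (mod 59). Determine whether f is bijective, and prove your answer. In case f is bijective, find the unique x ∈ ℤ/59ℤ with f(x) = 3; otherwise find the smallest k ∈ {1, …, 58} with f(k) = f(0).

32

Suppose f(x_1) = f(x_2) in ℤ/59ℤ. Then 49x_1 + 28 ≡ 49x_2 + 28 (mod 59), hence 49(x_1 − x_2) ≡ 0 (mod 59).
Since gcd(49, 59) = 1, 49 is invertible modulo 59, thus x_1 − x_2 ≡ 0 (mod 59), i.e. x_1 = x_2.
We now compute 49⁻¹ mod 59 explicitly. Euclid's algorithm: 59 = 1·49 + 10, 49 = 4·10 + 9, 10 = 1·9 + 1; back-substituting gives 1 = 53·49 − 44·59, so 49⁻¹ ≡ 53 (mod 59).
For any y ∈ ℤ/59ℤ, x = 53(y − 28) mod 59 satisfies f(x) = 49·53(y − 28) + 28 ≡ y (since 49·53 ≡ 1 mod 59). So every y has a preimage.
Thus f is bijective.
Since f is bijective, we find f⁻¹(3): we need 49x ≡ 3 − 28 ≡ 34 (mod 59). Using 49⁻¹ = 53: x ≡ 53·34 = 1802 = 30·59 + 32, so x = 32.
Check: f(32) = 49·32 + 28 = 1596 = 27·59 + 3 ≡ 3 (mod 59).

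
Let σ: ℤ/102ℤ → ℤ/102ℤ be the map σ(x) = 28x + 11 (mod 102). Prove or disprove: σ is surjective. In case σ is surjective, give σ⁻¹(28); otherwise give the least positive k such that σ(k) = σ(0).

51

Recall: σ is surjective if every y in the codomain equals σ(x) for some x in the domain.
Since gcd(28, 102) = 2, we have 28x ≡ 0 (mod 2) for all x, so σ(x) ≡ 1 (mod 2).
But 0 ≢ 1 (mod 2), so 0 ∈ ℤ/102ℤ has no preimage. So σ is not surjective.
Since σ is not surjective, we find the least positive k with σ(k) = σ(0): this means 28k ≡ 0 (mod 102), i.e. 102 ∣ 28k. Since gcd(28, 102) = 2, dividing through by 2 this holds exactly when 51 ∣ 14k, and as gcd(14, 51) = 1, exactly when 51 ∣ k.
The smallest positive such k is 51.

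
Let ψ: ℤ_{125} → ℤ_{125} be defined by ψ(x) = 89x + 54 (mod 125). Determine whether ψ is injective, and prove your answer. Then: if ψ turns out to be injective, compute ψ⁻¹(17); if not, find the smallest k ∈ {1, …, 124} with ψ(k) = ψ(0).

67

Suppose ψ(a) = ψ(b) in ℤ_{125}. Then 89a + 54 ≡ 89b + 54 (mod 125), hence 89(a − b) ≡ 0 (mod 125).
Since gcd(89, 125) = 1, 89 is invertible modulo 125, therefore a − b ≡ 0 (mod 125), i.e. a = b.
Therefore ψ is injective.
We now compute 89⁻¹ mod 125 explicitly. Euclid's algorithm: 125 = 1·89 + 36, 89 = 2·36 + 17, 36 = 2·17 + 2, 17 = 8·2 + 1; back-substituting gives 1 = 59·89 − 42·125, so 89⁻¹ ≡ 59 (mod 125).
Since ψ is injective, we find ψ⁻¹(17): we need 89x ≡ 17 − 54 ≡ 88 (mod 125). Using 89⁻¹ = 59: x ≡ 59·88 = 5192 = 41·125 + 67, so x = 67.
Check: ψ(67) = 89·67 + 54 = 6017 = 48·125 + 17 ≡ 17 (mod 125).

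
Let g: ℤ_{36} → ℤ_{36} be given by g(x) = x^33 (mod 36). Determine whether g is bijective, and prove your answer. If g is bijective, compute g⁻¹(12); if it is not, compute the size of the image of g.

9

g(0) = 0^33 = 0.
g(6): Repeated squaring mod 36: 6^1 ≡ 6, 6^2 ≡ 6² = 36 ≡ 0, 6^4 ≡ 0² = 0, 6^8 ≡ 0² = 0, 6^16 ≡ 0² = 0, 6^32 ≡ 0² = 0. Since 33 = 32 + 1, 6^33 ≡ 0·6: 0·6 = 0. So 6^33 ≡ 0 (mod 36).
So g(0) = g(6) = 0 while 0 ≠ 6, thus g is not injective, hence not bijective.
Since g is not bijective, we determine |image(g)|. Computing x^33 mod 36 for each x (by repeated squaring, reducing mod 36 at every step), the values g(0), g(1), …, g(35) are: 0, 1, 8, 27, 28, 17, 0, 19, 8, 9, 28, 35, 0, 1, 8, 27, 28, 17, 0, 19, 8, 9, 28, 35, 0, 1, 8, 27, 28, 17, 0, 19, 8, 9, 28, 35.
The distinct values are {0, 1, 8, 9, 17, 19, 27, 28, 35}; there are 9 of them.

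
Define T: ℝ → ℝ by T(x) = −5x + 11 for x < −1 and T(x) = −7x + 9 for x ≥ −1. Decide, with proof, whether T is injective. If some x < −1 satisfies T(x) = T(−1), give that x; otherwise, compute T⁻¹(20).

Both pieces are strictly decreasing (slopes −5 and −7), so each is injective on its own interval.
The left piece maps (−∞, −1) onto (16, ∞); the right piece maps [−1, ∞) onto (−∞, 16].
These images are disjoint, so no value is attained by both pieces. So T is injective.
Because the two images are disjoint, no x < −1 has T(x) = T(−1), so we compute T⁻¹(20): 20 lies in (16, ∞), so solve −5x + 11 = 20: x = (20 − 11)/(−5) = −9/5.

-9/5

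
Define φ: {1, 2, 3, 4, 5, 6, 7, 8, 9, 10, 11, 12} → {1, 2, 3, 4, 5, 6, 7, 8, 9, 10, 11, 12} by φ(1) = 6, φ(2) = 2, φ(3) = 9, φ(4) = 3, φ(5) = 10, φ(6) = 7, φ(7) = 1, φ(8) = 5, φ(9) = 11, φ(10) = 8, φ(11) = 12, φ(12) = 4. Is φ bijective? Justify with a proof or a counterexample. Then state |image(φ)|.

12

The values 6, 2, 9, 3, 10, 7, 1, 5, 11, 8, 12, 4 are a permutation of {1, 2, 3, 4, 5, 6, 7, 8, 9, 10, 11, 12}: each element appears exactly once.
So φ is injective and surjective, hence bijective.
The image of φ is {1, 2, 3, 4, 5, 6, 7, 8, 9, 10, 11, 12}, which has 12 elements.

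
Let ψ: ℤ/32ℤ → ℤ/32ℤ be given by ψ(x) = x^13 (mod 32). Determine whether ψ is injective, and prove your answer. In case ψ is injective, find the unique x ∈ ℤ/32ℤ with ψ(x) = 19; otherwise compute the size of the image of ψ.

ψ(0) = 0^13 = 0.
ψ(2): Repeated squaring mod 32: 2^1 ≡ 2, 2^2 ≡ 2² = 4, 2^4 ≡ 4² = 16, 2^8 ≡ 16² = 256 ≡ 0. Since 13 = 8 + 4 + 1, 2^13 ≡ 0·16·2: 0·16 = 0, then 0·2 = 0. So 2^13 ≡ 0 (mod 32).
So ψ(0) = ψ(2) = 0 while 0 ≠ 2, therefore ψ is not injective.
Since ψ is not injective, we determine |image(ψ)|. Computing x^13 mod 32 for each x (by repeated squaring, reducing mod 32 at every step), the values ψ(0), ψ(1), …, ψ(31) are: 0, 1, 0, 19, 0, 21, 0, 7, 0, 9, 0, 27, 0, 29, 0, 15, 0, 17, 0, 3, 0, 5, 0, 23, 0, 25, 0, 11, 0, 13, 0, 31.
The distinct values are {0, 1, 3, 5, 7, 9, 11, 13, 15, 17, 19, 21, 23, 25, 27, 29, 31}; there are 17 of them.

17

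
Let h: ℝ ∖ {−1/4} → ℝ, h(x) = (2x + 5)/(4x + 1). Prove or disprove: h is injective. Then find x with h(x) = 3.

1/5

Suppose h(u) = h(v). Cross-multiplying: (2u + 5)(4v + 1) = (2v + 5)(4u + 1).
Expanding both sides and cancelling the symmetric terms leaves −18·(u − v) = 0. Since −18 ≠ 0, u = v. Thus h is injective.
Solving h(x) = 3: cross-multiplying gives 2x + 5 = 3(4x + 1), which rearranges to −10x = −2, so x = 1/5.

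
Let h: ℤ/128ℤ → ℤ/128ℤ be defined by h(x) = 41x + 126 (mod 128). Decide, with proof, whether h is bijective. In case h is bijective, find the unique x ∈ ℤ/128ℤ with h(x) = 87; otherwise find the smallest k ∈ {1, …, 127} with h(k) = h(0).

Recall: injectivity means: for all u, v in the domain, h(u) = h(v) implies u = v.
Suppose h(u) = h(v) in ℤ/128ℤ. Then 41u + 126 ≡ 41v + 126 (mod 128), thus 41(u − v) ≡ 0 (mod 128).
Since gcd(41, 128) = 1, 41 is invertible modulo 128, hence u − v ≡ 0 (mod 128), i.e. u = v.
We now compute 41⁻¹ mod 128 explicitly. Euclid's algorithm: 128 = 3·41 + 5, 41 = 8·5 + 1; back-substituting gives 1 = 25·41 − 8·128, so 41⁻¹ ≡ 25 (mod 128).
For any y ∈ ℤ/128ℤ, x = 25(y − 126) mod 128 satisfies h(x) = 41·25(y − 126) + 126 ≡ y (since 41·25 ≡ 1 mod 128). So every y has a preimage.
So h is bijective.
Since h is bijective, we find h⁻¹(87): we need 41x ≡ 87 − 126 ≡ 89 (mod 128). Using 41⁻¹ = 25: x ≡ 25·89 = 2225 = 17·128 + 49, so x = 49.
Check: h(49) = 41·49 + 126 = 2135 = 16·128 + 87 ≡ 87 (mod 128).

49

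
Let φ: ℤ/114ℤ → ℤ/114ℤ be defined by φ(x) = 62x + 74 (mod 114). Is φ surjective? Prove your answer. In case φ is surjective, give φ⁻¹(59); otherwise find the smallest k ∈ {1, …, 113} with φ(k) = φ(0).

Recall that surjectivity means every element of the codomain has a preimage under φ.
Since gcd(62, 114) = 2, we have 62x ≡ 0 (mod 2) for all x, so φ(x) ≡ 0 (mod 2).
But 1 ≢ 0 (mod 2), so 1 ∈ ℤ/114ℤ has no preimage. Therefore φ is not surjective.
Since φ is not surjective, we find the least positive k with φ(k) = φ(0): this means 62k ≡ 0 (mod 114), i.e. 114 ∣ 62k. Since gcd(62, 114) = 2, dividing through by 2 this holds exactly when 57 ∣ 31k, and as gcd(31, 57) = 1, exactly when 57 ∣ k.
The smallest positive such k is 57.

57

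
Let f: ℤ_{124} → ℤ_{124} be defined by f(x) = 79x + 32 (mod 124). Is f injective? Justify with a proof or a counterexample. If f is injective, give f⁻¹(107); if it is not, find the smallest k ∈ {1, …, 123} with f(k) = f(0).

Suppose f(x_1) = f(x_2) in ℤ_{124}. Then 79x_1 + 32 ≡ 79x_2 + 32 (mod 124), so 79(x_1 − x_2) ≡ 0 (mod 124).
Since gcd(79, 124) = 1, 79 is invertible modulo 124, therefore x_1 − x_2 ≡ 0 (mod 124), i.e. x_1 = x_2.
Thus f is injective.
We now compute 79⁻¹ mod 124 explicitly. Euclid's algorithm: 124 = 1·79 + 45, 79 = 1·45 + 34, 45 = 1·34 + 11, 34 = 3·11 + 1; back-substituting gives 1 = 11·79 − 7·124, so 79⁻¹ ≡ 11 (mod 124).
Since f is injective, we find f⁻¹(107): we need 79x ≡ 107 − 32 ≡ 75 (mod 124). Using 79⁻¹ = 11: x ≡ 11·75 = 825 = 6·124 + 81, so x = 81.
Check: f(81) = 79·81 + 32 = 6431 = 51·124 + 107 ≡ 107 (mod 124).

81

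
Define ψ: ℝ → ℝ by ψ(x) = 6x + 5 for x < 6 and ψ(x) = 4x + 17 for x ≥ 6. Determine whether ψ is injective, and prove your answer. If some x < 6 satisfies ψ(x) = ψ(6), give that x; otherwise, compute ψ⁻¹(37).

16/3

Both pieces are strictly increasing (slopes 6 and 4), so each is injective on its own interval.
The left piece maps (−∞, 6) onto (−∞, 41); the right piece maps [6, ∞) onto [41, ∞).
These images are disjoint, so no value is attained by both pieces. Hence ψ is injective.
Because the two images are disjoint, no x < 6 has ψ(x) = ψ(6), so we compute ψ⁻¹(37): 37 lies in (−∞, 41), so solve 6x + 5 = 37: x = (37 − 5)/6 = 16/3.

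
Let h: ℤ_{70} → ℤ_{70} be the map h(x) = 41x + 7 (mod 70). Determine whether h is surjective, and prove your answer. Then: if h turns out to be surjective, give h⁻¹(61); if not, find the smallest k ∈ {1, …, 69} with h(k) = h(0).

Since gcd(41, 70) = 1, 41 is invertible modulo 70. Euclid's algorithm: 70 = 1·41 + 29, 41 = 1·29 + 12, 29 = 2·12 + 5, 12 = 2·5 + 2, 5 = 2·2 + 1; back-substituting gives 1 = 41·41 − 24·70, so 41⁻¹ ≡ 41 (mod 70).
Then y ↦ 41(y − 7) is a two-sided inverse to h, so every y ∈ ℤ_{70} has a preimage.
Thus h is surjective.
Since h is surjective, we find h⁻¹(61): we need 41x ≡ 61 − 7 ≡ 54 (mod 70). Using 41⁻¹ = 41: x ≡ 41·54 = 2214 = 31·70 + 44, so x = 44.
Check: h(44) = 41·44 + 7 = 1811 = 25·70 + 61 ≡ 61 (mod 70).

44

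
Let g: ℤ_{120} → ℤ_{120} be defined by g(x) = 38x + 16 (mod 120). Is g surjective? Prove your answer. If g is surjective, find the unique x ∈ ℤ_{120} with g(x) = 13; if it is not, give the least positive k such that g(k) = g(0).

Recall: surjectivity means every element of the codomain has a preimage under g.
Since gcd(38, 120) = 2, we have 38x ≡ 0 (mod 2) for all x, so g(x) ≡ 0 (mod 2).
But 1 ≢ 0 (mod 2), so 1 ∈ ℤ_{120} has no preimage. Therefore g is not surjective.
Since g is not surjective, we find the least positive k with g(k) = g(0): this means 38k ≡ 0 (mod 120), i.e. 120 ∣ 38k. Since gcd(38, 120) = 2, dividing through by 2 this holds exactly when 60 ∣ 19k, and as gcd(19, 60) = 1, exactly when 60 ∣ k.
The smallest positive such k is 60.

60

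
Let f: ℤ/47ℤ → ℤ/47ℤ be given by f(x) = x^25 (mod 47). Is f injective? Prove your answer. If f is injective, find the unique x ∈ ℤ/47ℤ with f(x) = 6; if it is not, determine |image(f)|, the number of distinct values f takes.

Since 47 is prime, the nonzero elements of ℤ/47ℤ form a cyclic group of order 46.
As gcd(25, 46) = 1, raising to the 25th power is a bijection on this group: if a^25 ≡ b^25 then (ab^{−1})^25 = 1, and the only element of order dividing gcd(25, 46) = 1 is 1, so a = b.
With f(0) = 0 this makes f injective on all of ℤ/47ℤ, hence bijective (finite equal-size domain and codomain). In particular f is injective.
Since f is injective, we find the preimage of 6. The inverse of x ↦ x^25 on (ℤ/47ℤ)^× is x ↦ x^35, because 25·35 = 875 = 19·46 + 1 ≡ 1 (mod 46) and x^{46} = 1 for x ≠ 0 (Fermat). So f⁻¹(6) = 6^35 mod 47.
Repeated squaring mod 47: 6^1 ≡ 6, 6^2 ≡ 6² = 36, 6^4 ≡ 36² = 1296 ≡ 27, 6^8 ≡ 27² = 729 ≡ 24, 6^16 ≡ 24² = 576 ≡ 12, 6^32 ≡ 12² = 144 ≡ 3. Since 35 = 32 + 2 + 1, 6^35 ≡ 3·36·6: 3·36 = 108 ≡ 14, then 14·6 = 84 ≡ 37. So 6^35 ≡ 37 (mod 47).
Hence f⁻¹(6) = 37.

37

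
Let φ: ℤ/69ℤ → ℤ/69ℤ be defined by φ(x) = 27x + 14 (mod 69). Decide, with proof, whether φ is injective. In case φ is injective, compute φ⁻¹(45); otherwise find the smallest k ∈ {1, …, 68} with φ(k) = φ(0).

23

We have gcd(27, 69) = 3 > 1. Taking a = 0 and b = 23: φ(0) = 14 and φ(23) = 27·23 + 14 = 635 ≡ 14 (mod 69).
So φ(0) = φ(23) while 0 ≠ 23, hence φ is not injective.
Since φ is not injective, we find the least positive k with φ(k) = φ(0): this means 27k ≡ 0 (mod 69), i.e. 69 ∣ 27k. Since gcd(27, 69) = 3, dividing through by 3 this holds exactly when 23 ∣ 9k, and as gcd(9, 23) = 1, exactly when 23 ∣ k.
The smallest positive such k is 23.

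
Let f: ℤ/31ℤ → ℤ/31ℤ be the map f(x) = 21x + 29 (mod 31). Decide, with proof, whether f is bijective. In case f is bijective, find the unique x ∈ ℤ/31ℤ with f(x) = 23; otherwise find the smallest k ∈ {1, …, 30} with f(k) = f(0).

13

Recall that injectivity means: for all u, v in the domain, f(u) = f(v) implies u = v.
Suppose f(u) = f(v) in ℤ/31ℤ. Then 21u + 29 ≡ 21v + 29 (mod 31), thus 21(u − v) ≡ 0 (mod 31).
Since gcd(21, 31) = 1, 21 is invertible modulo 31, thus u − v ≡ 0 (mod 31), i.e. u = v.
We now compute 21⁻¹ mod 31 explicitly. Euclid's algorithm: 31 = 1·21 + 10, 21 = 2·10 + 1; back-substituting gives 1 = 3·21 − 2·31, so 21⁻¹ ≡ 3 (mod 31).
For any y ∈ ℤ/31ℤ, x = 3(y − 29) mod 31 satisfies f(x) = 21·3(y − 29) + 29 ≡ y (since 21·3 ≡ 1 mod 31). So every y has a preimage.
Hence f is bijective.
Since f is bijective, we find f⁻¹(23): we need 21x ≡ 23 − 29 ≡ 25 (mod 31). Using 21⁻¹ = 3: x ≡ 3·25 = 75 = 2·31 + 13, so x = 13.
Check: f(13) = 21·13 + 29 = 302 = 9·31 + 23 ≡ 23 (mod 31).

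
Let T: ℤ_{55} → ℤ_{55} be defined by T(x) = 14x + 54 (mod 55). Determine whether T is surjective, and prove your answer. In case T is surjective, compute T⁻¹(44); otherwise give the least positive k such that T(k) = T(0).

Since gcd(14, 55) = 1, 14 is invertible modulo 55. Euclid's algorithm: 55 = 3·14 + 13, 14 = 1·13 + 1; back-substituting gives 1 = 4·14 − 1·55, so 14⁻¹ ≡ 4 (mod 55).
For any y ∈ ℤ_{55}, x = 4(y − 54) mod 55 satisfies T(x) = 14·4(y − 54) + 54 ≡ y (since 14·4 ≡ 1 mod 55). So every y has a preimage.
So T is surjective.
Since T is surjective, we find T⁻¹(44): we need 14x ≡ 44 − 54 ≡ 45 (mod 55). Using 14⁻¹ = 4: x ≡ 4·45 = 180 = 3·55 + 15, so x = 15.
Check: T(15) = 14·15 + 54 = 264 = 4·55 + 44 ≡ 44 (mod 55).

15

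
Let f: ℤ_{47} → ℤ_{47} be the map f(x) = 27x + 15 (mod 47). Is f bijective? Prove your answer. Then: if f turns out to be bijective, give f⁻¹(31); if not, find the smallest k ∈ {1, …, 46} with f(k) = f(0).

18

If f(s) = f(t), then 27s ≡ 27t (mod 47). Because gcd(27, 47) = 1, we may cancel 27 to get s ≡ t (mod 47).
We now compute 27⁻¹ mod 47 explicitly. Euclid's algorithm: 47 = 1·27 + 20, 27 = 1·20 + 7, 20 = 2·7 + 6, 7 = 1·6 + 1; back-substituting gives 1 = 7·27 − 4·47, so 27⁻¹ ≡ 7 (mod 47).
Then y ↦ 7(y − 15) is a two-sided inverse to f, so every y ∈ ℤ_{47} has a preimage.
Therefore f is bijective.
Since f is bijective, we find f⁻¹(31): we need 27x ≡ 31 − 15 ≡ 16 (mod 47). Using 27⁻¹ = 7: x ≡ 7·16 = 112 = 2·47 + 18, so x = 18.
Check: f(18) = 27·18 + 15 = 501 = 10·47 + 31 ≡ 31 (mod 47).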